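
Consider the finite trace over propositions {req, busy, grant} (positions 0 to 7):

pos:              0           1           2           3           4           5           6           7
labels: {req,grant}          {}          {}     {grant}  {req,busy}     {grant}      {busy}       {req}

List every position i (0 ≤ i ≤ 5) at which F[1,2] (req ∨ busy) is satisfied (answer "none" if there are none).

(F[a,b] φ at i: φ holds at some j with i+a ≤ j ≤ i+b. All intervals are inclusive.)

2, 3, 4, 5

Evaluate at each i in [0,5]:
  i=0: ✗ (none in [1,2])
  i=1: ✗ (none in [2,3])
  i=2: ✓ (witness j=4)
  i=3: ✓ (witness j=4)
  i=4: ✓ (witness j=6)
  i=5: ✓ (witness j=6)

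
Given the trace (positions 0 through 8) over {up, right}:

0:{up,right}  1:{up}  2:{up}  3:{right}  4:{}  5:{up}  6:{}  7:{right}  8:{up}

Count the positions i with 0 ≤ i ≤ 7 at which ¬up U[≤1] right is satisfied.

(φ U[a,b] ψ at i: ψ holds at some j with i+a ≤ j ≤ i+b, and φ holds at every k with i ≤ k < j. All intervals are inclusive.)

Evaluate at each i in [0,7]:
  i=0: ✓ (rhs at j=0)
  i=1: ✗ (no rhs in [1,2])
  i=2: ✗ (lhs fails at k=2 before rhs at j=3)
  i=3: ✓ (rhs at j=3)
  i=4: ✗ (no rhs in [4,5])
  i=5: ✗ (no rhs in [5,6])
  i=6: ✓ (rhs at j=7; lhs holds on [6,6])
  i=7: ✓ (rhs at j=7)
Positions where it holds: {0, 3, 6, 7} → 4.

4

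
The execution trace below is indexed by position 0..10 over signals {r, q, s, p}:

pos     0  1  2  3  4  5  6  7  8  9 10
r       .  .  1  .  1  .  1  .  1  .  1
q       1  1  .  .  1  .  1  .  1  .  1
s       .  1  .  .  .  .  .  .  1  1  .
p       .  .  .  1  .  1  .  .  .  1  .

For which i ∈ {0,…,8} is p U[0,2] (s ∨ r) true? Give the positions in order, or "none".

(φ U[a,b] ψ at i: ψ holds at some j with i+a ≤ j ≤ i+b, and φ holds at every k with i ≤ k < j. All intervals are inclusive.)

1, 2, 3, 4, 5, 6, 8

Evaluate at each i in [0,8]:
  i=0: ✗ (lhs fails at k=0 before rhs at j=1)
  i=1: ✓ (rhs at j=1)
  i=2: ✓ (rhs at j=2)
  i=3: ✓ (rhs at j=4; lhs holds on [3,3])
  i=4: ✓ (rhs at j=4)
  i=5: ✓ (rhs at j=6; lhs holds on [5,5])
  i=6: ✓ (rhs at j=6)
  i=7: ✗ (lhs fails at k=7 before rhs at j=8)
  i=8: ✓ (rhs at j=8)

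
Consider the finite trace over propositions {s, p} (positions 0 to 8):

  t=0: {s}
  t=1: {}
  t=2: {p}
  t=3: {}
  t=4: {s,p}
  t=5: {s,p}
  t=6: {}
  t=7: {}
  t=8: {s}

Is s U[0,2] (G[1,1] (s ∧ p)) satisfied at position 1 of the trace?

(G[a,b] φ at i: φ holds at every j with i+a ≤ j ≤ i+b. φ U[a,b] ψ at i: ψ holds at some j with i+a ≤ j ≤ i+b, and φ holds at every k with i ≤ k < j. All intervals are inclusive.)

No

Need some j in [1,3] with G[1,1] (s ∧ p), and s at every k in [1,j-1].
  j=1: G[1,1] (s ∧ p) — fails at 2.
  j=2: G[1,1] (s ∧ p) — fails at 3.
  j=3: G[1,1] (s ∧ p) holds, but s fails at k=1 → not this j.
No j in the window works → until fails.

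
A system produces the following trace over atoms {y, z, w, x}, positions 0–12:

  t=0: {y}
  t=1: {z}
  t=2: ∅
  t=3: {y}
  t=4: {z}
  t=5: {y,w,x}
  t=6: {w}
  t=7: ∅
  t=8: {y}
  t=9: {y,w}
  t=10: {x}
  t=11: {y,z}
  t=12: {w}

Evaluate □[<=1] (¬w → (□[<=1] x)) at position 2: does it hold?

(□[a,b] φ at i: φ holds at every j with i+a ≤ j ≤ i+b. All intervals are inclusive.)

Check (¬w → (□[<=1] x)) at every j in [2,3]:
  j=2: antecedent true; consequent fails at 2 → ✗
  j=3: antecedent true; consequent fails at 3 → ✗
Fails at j=2 → formula fails.

False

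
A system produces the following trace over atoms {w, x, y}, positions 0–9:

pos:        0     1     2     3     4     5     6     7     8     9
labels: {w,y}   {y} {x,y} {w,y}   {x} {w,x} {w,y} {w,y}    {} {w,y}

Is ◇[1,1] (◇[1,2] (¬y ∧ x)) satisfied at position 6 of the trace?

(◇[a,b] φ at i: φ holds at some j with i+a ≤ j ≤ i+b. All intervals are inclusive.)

Check ◇[1,2] (¬y ∧ x) at each j in [7,7]:
  j=7: fails (none in [8,9])
No position in the window satisfies it → formula fails.

No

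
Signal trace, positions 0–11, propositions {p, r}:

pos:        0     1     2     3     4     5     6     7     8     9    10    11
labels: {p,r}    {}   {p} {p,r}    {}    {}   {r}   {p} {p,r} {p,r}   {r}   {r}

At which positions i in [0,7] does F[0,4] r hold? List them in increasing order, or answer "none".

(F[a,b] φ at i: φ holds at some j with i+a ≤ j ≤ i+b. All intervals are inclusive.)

0, 1, 2, 3, 4, 5, 6, 7

Evaluate at each i in [0,7]:
  i=0: ✓ (witness j=0)
  i=1: ✓ (witness j=3)
  i=2: ✓ (witness j=3)
  i=3: ✓ (witness j=3)
  i=4: ✓ (witness j=6)
  i=5: ✓ (witness j=6)
  i=6: ✓ (witness j=6)
  i=7: ✓ (witness j=8)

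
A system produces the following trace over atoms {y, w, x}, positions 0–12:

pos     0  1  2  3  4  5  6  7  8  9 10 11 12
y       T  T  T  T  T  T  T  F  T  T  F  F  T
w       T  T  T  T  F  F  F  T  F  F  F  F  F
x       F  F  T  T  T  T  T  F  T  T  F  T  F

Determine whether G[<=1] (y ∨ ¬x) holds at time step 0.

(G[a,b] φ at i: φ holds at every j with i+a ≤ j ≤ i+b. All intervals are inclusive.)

Yes

Check (y ∨ ¬x) at every j in [0,1]:
  j=0: true
  j=1: true
All positions satisfy it → formula holds.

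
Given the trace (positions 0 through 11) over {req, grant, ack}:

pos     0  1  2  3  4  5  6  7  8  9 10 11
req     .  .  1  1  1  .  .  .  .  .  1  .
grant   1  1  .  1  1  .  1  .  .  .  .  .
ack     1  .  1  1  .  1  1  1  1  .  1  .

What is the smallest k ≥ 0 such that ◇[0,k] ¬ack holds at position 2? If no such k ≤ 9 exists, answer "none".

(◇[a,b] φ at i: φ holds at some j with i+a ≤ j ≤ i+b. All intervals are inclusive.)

2

Scan j = 2,3,… for ¬ack:
  j=2: fails
  j=3: fails
  j=4: holds
First hit at j=4, so smallest k = 4-2 = 2.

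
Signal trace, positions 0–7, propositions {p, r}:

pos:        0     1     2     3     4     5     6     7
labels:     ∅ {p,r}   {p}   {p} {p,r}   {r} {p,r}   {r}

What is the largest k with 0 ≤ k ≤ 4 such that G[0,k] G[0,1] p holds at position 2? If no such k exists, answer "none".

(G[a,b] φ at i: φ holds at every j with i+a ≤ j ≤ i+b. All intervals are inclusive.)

1

G[0,1] p must hold from j=2 onward; find where it first fails.
  j=2: holds
  j=3: holds
  j=4: fails
Holds on [2,3], so largest k = 1.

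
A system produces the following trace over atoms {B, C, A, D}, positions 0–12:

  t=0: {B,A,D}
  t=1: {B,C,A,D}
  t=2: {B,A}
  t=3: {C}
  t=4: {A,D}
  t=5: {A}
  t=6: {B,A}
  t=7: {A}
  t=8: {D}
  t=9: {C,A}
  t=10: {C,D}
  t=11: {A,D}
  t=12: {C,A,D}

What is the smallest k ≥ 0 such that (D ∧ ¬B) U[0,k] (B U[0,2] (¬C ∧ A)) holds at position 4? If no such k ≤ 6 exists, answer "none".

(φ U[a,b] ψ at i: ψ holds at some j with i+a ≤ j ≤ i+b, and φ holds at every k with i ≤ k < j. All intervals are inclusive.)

0

Need earliest j ≥ 4 with (B U[0,2] (¬C ∧ A)), and (D ∧ ¬B) at every k in [4,j-1].
  j=4: rhs holds (empty prefix). k = 0.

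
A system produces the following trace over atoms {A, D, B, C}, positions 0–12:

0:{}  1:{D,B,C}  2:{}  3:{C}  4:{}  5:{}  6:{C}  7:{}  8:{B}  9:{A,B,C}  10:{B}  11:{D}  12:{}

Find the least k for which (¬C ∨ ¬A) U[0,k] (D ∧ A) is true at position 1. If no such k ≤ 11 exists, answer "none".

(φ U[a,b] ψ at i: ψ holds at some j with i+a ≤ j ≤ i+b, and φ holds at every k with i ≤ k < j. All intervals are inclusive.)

Need earliest j ≥ 1 with (D ∧ A), and (¬C ∨ ¬A) at every k in [1,j-1].
  j=1: rhs fails.
  j=2: rhs fails.
  j=3: rhs fails.
  j=4: rhs fails.
  j=5: rhs fails.
  j=6: rhs fails.
  j=7: rhs fails.
  j=8: rhs fails.
  j=9: rhs fails.
  j=10: rhs fails.
  j=11: rhs fails.
  j=12: rhs fails.
No witness within the range → none.

none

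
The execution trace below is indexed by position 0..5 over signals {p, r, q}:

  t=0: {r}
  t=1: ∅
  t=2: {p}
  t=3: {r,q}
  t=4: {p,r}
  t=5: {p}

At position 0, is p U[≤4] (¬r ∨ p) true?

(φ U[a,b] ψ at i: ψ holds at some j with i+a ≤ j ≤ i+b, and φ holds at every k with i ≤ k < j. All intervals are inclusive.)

Need some j in [0,4] with (¬r ∨ p), and p at every k in [0,j-1].
  j=0: (¬r ∨ p) false.
  j=1: (¬r ∨ p) holds, but p fails at k=0 → not this j.
  j=2: (¬r ∨ p) holds, but p fails at k=0 → not this j.
  j=3: (¬r ∨ p) false.
  j=4: (¬r ∨ p) holds, but p fails at k=0 → not this j.
No j in the window works → until fails.

False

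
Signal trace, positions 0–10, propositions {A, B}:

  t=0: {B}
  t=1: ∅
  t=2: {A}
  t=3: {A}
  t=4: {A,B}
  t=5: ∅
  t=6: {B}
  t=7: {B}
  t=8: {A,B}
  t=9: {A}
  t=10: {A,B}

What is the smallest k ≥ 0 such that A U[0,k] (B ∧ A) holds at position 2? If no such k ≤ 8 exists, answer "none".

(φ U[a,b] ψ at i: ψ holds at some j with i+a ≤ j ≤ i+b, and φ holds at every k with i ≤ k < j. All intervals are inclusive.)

2

Need earliest j ≥ 2 with (B ∧ A), and A at every k in [2,j-1].
  j=2: rhs fails.
  j=3: rhs fails.
  j=4: rhs holds; lhs holds on [2,3]. k = 2.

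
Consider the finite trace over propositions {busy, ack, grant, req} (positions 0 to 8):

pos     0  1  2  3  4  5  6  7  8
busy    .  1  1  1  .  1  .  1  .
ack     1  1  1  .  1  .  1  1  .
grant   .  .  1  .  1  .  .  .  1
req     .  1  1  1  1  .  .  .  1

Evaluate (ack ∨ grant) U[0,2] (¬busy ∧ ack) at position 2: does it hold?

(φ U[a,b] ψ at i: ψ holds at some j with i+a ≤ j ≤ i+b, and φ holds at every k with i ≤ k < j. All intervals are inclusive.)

Does not hold

Need some j in [2,4] with (¬busy ∧ ack), and (ack ∨ grant) at every k in [2,j-1].
  j=2: (¬busy ∧ ack) false.
  j=3: (¬busy ∧ ack) false.
  j=4: (¬busy ∧ ack) holds, but (ack ∨ grant) fails at k=3 → not this j.
No j in the window works → until fails.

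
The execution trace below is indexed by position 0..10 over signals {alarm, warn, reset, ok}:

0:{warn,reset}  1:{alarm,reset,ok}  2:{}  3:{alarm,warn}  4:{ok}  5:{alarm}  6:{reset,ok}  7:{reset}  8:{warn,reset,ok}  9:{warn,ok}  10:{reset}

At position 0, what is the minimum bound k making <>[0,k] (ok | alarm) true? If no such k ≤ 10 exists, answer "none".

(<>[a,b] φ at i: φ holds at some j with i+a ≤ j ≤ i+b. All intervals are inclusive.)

Scan j = 0,1,… for (ok | alarm):
  j=0: fails
  j=1: holds
First hit at j=1, so smallest k = 1-0 = 1.

1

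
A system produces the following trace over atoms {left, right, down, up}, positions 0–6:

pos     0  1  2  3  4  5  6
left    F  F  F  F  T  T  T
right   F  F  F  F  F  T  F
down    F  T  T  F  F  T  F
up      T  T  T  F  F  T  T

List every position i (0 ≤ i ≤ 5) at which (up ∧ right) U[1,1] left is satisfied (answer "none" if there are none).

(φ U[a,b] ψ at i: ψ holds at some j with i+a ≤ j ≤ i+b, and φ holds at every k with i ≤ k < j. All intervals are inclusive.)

Evaluate at each i in [0,5]:
  i=0: ✗ (no rhs in [1,1])
  i=1: ✗ (no rhs in [2,2])
  i=2: ✗ (no rhs in [3,3])
  i=3: ✗ (lhs fails at k=3 before rhs at j=4)
  i=4: ✗ (lhs fails at k=4 before rhs at j=5)
  i=5: ✓ (rhs at j=6; lhs holds on [5,5])

5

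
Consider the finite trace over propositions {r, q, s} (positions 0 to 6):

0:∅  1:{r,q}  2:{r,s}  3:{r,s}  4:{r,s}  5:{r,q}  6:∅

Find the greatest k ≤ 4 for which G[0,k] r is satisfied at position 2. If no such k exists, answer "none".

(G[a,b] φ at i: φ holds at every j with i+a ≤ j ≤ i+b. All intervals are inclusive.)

r must hold from j=2 onward; find where it first fails.
  j=2: holds
  j=3: holds
  j=4: holds
  j=5: holds
  j=6: fails
Holds on [2,5], so largest k = 3.

3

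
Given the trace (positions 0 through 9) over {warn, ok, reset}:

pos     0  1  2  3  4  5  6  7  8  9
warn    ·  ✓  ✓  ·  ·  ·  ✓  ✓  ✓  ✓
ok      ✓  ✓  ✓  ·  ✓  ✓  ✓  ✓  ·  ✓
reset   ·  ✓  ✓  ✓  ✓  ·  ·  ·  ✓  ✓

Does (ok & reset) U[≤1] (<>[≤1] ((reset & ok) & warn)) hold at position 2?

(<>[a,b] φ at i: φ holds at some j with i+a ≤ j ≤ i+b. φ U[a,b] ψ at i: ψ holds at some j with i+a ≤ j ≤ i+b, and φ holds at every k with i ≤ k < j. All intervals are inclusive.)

Need some j in [2,3] with <>[≤1] ((reset & ok) & warn), and (ok & reset) at every k in [2,j-1].
  j=2: <>[≤1] ((reset & ok) & warn) holds; no prefix to check → satisfied.

Yes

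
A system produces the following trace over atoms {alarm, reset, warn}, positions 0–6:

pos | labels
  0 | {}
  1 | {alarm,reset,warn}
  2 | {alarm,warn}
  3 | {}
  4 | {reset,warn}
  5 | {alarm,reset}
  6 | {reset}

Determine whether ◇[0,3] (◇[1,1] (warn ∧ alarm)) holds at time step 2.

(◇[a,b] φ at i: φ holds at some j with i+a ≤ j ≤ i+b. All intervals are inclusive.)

No

Check ◇[1,1] (warn ∧ alarm) at each j in [2,5]:
  j=2: fails (none in [3,3])
  j=3: fails (none in [4,4])
  j=4: fails (none in [5,5])
  j=5: fails (none in [6,6])
No position in the window satisfies it → formula fails.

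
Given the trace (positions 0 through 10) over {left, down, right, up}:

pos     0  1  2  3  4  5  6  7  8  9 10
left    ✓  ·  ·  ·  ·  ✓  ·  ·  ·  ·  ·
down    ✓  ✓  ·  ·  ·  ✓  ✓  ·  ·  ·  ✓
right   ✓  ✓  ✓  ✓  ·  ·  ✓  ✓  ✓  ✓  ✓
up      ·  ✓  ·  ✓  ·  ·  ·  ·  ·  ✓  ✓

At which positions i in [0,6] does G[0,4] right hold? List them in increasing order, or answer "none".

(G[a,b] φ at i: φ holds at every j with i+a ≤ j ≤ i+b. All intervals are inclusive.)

Evaluate at each i in [0,6]:
  i=0: ✗ (fails at j=4)
  i=1: ✗ (fails at j=4)
  i=2: ✗ (fails at j=4)
  i=3: ✗ (fails at j=4)
  i=4: ✗ (fails at j=4)
  i=5: ✗ (fails at j=5)
  i=6: ✓ (all of [6,10])

6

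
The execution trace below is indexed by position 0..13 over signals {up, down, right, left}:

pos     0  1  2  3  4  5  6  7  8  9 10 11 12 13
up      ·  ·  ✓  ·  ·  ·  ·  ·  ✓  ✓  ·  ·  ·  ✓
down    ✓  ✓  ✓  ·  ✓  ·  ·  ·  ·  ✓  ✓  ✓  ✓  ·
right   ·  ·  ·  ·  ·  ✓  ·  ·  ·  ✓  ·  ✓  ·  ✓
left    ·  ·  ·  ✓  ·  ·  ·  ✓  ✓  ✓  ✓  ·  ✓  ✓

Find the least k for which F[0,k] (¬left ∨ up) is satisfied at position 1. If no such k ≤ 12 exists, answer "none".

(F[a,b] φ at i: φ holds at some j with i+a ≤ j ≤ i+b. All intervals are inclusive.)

Scan j = 1,2,… for (¬left ∨ up):
  j=1: holds
First hit at j=1, so smallest k = 1-1 = 0.

0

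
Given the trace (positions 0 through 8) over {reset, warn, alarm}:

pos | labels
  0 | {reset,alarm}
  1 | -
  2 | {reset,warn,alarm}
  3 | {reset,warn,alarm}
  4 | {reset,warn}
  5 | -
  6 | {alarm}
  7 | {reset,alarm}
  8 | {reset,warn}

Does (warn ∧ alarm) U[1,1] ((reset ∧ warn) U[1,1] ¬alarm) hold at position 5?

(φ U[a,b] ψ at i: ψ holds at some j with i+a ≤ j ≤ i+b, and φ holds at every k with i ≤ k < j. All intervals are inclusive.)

False

Need some j in [6,6] with ((reset ∧ warn) U[1,1] ¬alarm), and (warn ∧ alarm) at every k in [5,j-1].
  j=6: ((reset ∧ warn) U[1,1] ¬alarm) — fails.
No j in the window works → until fails.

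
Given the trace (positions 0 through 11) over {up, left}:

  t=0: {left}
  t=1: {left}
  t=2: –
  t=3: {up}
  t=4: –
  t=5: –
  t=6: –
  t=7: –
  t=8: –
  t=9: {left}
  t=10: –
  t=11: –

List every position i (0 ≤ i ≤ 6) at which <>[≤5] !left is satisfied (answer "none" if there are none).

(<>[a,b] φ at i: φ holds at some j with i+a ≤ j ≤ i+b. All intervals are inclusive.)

0, 1, 2, 3, 4, 5, 6

Evaluate at each i in [0,6]:
  i=0: ✓ (witness j=2)
  i=1: ✓ (witness j=2)
  i=2: ✓ (witness j=2)
  i=3: ✓ (witness j=3)
  i=4: ✓ (witness j=4)
  i=5: ✓ (witness j=5)
  i=6: ✓ (witness j=6)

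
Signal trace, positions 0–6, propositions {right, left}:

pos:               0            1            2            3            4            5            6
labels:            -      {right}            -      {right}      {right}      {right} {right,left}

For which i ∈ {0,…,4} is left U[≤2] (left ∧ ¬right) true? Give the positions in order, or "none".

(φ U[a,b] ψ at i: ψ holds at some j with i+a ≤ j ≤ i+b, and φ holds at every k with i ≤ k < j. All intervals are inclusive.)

none

Evaluate at each i in [0,4]:
  i=0: ✗ (no rhs in [0,2])
  i=1: ✗ (no rhs in [1,3])
  i=2: ✗ (no rhs in [2,4])
  i=3: ✗ (no rhs in [3,5])
  i=4: ✗ (no rhs in [4,6])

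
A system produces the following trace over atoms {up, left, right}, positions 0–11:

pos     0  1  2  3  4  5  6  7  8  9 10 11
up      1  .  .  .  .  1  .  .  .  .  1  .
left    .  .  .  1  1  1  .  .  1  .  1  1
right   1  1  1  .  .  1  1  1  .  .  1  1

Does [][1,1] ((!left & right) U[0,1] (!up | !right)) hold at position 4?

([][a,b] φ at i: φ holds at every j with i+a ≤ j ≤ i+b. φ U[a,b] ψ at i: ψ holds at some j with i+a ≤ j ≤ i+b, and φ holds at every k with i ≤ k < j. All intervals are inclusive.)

No

Check ((!left & right) U[0,1] (!up | !right)) at every j in [5,5]:
  j=5: fails
Fails at j=5 → formula fails.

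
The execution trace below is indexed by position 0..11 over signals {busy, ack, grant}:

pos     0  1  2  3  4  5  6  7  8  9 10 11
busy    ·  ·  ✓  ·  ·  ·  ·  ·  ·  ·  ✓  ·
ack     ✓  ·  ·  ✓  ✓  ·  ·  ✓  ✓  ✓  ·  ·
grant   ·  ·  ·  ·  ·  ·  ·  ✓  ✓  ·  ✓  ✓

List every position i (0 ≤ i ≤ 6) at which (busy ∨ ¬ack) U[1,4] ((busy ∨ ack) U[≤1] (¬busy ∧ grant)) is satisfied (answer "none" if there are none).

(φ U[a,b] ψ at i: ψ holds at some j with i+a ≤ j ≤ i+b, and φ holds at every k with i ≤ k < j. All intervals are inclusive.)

Evaluate at each i in [0,6]:
  i=0: ✗ (no rhs in [1,4])
  i=1: ✗ (no rhs in [2,5])
  i=2: ✗ (no rhs in [3,6])
  i=3: ✗ (lhs fails at k=3 before rhs at j=7)
  i=4: ✗ (lhs fails at k=4 before rhs at j=7)
  i=5: ✓ (rhs at j=7; lhs holds on [5,6])
  i=6: ✓ (rhs at j=7; lhs holds on [6,6])

5, 6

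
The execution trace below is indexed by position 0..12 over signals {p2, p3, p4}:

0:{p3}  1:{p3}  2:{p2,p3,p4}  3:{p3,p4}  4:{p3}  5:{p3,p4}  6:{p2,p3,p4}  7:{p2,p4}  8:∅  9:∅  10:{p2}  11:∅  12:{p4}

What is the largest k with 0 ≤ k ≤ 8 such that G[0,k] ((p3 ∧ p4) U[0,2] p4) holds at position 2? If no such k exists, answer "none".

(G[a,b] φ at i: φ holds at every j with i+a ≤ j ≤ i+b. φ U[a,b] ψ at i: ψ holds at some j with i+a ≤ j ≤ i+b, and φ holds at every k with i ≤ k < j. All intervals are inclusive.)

1

((p3 ∧ p4) U[0,2] p4) must hold from j=2 onward; find where it first fails.
  j=2: holds
  j=3: holds
  j=4: fails
Holds on [2,3], so largest k = 1.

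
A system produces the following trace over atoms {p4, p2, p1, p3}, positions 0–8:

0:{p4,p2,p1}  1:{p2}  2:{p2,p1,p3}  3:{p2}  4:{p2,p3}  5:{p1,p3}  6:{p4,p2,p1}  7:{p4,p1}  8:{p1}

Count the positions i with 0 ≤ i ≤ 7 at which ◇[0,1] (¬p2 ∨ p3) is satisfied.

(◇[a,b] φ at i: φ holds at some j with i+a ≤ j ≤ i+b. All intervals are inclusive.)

7

Evaluate at each i in [0,7]:
  i=0: ✗ (none in [0,1])
  i=1: ✓ (witness j=2)
  i=2: ✓ (witness j=2)
  i=3: ✓ (witness j=4)
  i=4: ✓ (witness j=4)
  i=5: ✓ (witness j=5)
  i=6: ✓ (witness j=7)
  i=7: ✓ (witness j=7)
Positions where it holds: {1, 2, 3, 4, 5, 6, 7} → 7.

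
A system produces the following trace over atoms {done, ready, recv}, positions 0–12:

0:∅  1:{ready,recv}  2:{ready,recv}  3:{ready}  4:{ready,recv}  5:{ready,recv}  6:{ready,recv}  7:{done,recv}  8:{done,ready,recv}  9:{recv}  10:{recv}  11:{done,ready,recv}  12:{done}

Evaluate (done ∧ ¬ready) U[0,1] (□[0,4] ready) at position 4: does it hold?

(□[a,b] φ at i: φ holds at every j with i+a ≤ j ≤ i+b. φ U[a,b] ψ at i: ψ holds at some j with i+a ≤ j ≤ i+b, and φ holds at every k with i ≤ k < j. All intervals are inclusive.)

Does not hold

Need some j in [4,5] with □[0,4] ready, and (done ∧ ¬ready) at every k in [4,j-1].
  j=4: □[0,4] ready — fails at 7.
  j=5: □[0,4] ready — fails at 7.
No j in the window works → until fails.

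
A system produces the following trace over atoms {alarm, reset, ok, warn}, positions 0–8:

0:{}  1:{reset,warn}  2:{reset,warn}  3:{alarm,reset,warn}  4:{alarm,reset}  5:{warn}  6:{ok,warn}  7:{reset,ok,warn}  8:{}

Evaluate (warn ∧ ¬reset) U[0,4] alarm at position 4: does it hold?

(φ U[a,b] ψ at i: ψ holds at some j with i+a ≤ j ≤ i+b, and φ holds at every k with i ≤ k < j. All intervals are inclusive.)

Need some j in [4,8] with alarm, and (warn ∧ ¬reset) at every k in [4,j-1].
  j=4: alarm holds; no prefix to check → satisfied.

Yes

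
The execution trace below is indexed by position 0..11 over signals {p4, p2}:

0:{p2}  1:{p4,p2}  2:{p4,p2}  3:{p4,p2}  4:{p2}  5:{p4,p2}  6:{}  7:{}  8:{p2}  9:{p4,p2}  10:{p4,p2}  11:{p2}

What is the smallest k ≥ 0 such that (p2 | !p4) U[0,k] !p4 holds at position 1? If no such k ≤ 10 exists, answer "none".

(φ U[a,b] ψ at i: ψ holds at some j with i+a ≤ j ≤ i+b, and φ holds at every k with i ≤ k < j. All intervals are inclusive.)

Need earliest j ≥ 1 with !p4, and (p2 | !p4) at every k in [1,j-1].
  j=1: rhs fails.
  j=2: rhs fails.
  j=3: rhs fails.
  j=4: rhs holds; lhs holds on [1,3]. k = 3.

3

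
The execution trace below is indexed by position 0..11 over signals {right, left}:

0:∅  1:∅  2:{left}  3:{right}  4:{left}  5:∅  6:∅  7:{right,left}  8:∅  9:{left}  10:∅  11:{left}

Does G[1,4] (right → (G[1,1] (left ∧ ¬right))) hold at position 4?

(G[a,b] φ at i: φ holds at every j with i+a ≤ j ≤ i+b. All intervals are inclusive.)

No

Check (right → (G[1,1] (left ∧ ¬right))) at every j in [5,8]:
  j=5: antecedent false → ✓
  j=6: antecedent false → ✓
  j=7: antecedent true; consequent fails at 8 → ✗
  j=8: antecedent false → ✓
Fails at j=7 → formula fails.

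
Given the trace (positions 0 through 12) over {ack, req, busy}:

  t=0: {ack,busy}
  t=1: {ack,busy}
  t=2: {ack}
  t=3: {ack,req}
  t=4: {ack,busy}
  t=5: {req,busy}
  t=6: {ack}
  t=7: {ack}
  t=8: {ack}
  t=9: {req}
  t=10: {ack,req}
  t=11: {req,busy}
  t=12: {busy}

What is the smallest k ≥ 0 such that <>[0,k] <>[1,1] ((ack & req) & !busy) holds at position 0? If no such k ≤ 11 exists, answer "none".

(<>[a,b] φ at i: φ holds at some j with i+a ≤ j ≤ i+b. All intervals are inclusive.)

Scan j = 0,1,… for <>[1,1] ((ack & req) & !busy):
  j=0: fails
  j=1: fails
  j=2: holds
First hit at j=2, so smallest k = 2-0 = 2.

2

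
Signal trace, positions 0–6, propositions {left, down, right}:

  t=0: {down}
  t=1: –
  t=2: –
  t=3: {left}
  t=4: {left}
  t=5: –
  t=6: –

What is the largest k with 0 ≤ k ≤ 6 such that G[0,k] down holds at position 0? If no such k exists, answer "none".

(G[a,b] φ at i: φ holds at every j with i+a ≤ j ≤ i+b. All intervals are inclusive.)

0

down must hold from j=0 onward; find where it first fails.
  j=0: holds
  j=1: fails
Holds on [0,0], so largest k = 0.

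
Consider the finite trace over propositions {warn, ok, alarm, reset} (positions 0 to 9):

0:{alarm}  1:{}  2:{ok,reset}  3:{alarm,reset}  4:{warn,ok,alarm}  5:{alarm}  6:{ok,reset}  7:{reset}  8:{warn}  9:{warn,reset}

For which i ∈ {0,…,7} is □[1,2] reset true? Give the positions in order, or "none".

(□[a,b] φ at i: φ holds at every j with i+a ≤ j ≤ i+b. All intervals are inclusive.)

1, 5

Evaluate at each i in [0,7]:
  i=0: ✗ (fails at j=1)
  i=1: ✓ (all of [2,3])
  i=2: ✗ (fails at j=4)
  i=3: ✗ (fails at j=4)
  i=4: ✗ (fails at j=5)
  i=5: ✓ (all of [6,7])
  i=6: ✗ (fails at j=8)
  i=7: ✗ (fails at j=8)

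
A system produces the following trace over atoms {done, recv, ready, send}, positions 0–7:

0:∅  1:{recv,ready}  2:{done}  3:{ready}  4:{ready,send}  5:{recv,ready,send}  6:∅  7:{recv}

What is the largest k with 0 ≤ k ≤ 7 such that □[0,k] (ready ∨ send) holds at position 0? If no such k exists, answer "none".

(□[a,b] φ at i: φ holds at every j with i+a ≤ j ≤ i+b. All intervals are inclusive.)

(ready ∨ send) must hold from j=0 onward; find where it first fails.
  j=0: fails → no k works.

none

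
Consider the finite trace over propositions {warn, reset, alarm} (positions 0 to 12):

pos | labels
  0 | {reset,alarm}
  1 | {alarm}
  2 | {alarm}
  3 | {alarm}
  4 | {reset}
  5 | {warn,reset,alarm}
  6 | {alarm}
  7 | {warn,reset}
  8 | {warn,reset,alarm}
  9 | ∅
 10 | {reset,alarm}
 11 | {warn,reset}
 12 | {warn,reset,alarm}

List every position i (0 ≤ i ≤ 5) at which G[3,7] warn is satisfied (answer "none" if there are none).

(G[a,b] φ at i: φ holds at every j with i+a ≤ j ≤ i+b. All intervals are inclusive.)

none

Evaluate at each i in [0,5]:
  i=0: ✗ (fails at j=3)
  i=1: ✗ (fails at j=4)
  i=2: ✗ (fails at j=6)
  i=3: ✗ (fails at j=6)
  i=4: ✗ (fails at j=9)
  i=5: ✗ (fails at j=9)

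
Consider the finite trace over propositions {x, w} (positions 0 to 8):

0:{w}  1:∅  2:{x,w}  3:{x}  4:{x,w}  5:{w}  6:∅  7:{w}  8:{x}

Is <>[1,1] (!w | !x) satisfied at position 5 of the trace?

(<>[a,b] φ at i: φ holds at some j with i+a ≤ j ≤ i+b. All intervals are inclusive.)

Check (!w | !x) at each j in [6,6]:
  j=6: true
Found at j=6 → formula holds.

Holds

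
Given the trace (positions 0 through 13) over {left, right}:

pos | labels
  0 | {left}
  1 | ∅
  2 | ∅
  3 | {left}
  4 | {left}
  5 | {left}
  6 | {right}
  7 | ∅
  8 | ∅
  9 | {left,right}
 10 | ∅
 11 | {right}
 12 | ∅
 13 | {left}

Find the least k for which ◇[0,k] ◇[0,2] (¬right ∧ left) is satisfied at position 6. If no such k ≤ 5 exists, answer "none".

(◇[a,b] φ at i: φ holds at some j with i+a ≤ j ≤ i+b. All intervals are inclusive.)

5

Scan j = 6,7,… for ◇[0,2] (¬right ∧ left):
  j=6: fails
  j=7: fails
  j=8: fails
  j=9: fails
  j=10: fails
  j=11: holds
First hit at j=11, so smallest k = 11-6 = 5.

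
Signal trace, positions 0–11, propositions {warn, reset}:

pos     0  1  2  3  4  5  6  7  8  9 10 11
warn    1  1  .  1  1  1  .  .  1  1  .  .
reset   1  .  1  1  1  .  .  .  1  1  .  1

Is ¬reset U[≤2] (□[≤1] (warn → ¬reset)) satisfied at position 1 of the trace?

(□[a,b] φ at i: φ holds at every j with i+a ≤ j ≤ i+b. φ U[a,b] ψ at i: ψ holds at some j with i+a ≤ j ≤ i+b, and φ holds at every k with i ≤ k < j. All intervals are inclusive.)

Need some j in [1,3] with □[≤1] (warn → ¬reset), and ¬reset at every k in [1,j-1].
  j=1: □[≤1] (warn → ¬reset) holds; no prefix to check → satisfied.

Holds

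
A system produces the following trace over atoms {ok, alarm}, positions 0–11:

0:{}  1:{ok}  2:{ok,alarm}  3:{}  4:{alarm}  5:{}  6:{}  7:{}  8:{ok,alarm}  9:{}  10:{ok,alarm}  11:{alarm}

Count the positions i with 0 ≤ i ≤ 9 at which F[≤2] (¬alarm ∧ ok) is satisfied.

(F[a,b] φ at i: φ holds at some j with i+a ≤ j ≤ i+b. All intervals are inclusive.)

Evaluate at each i in [0,9]:
  i=0: ✓ (witness j=1)
  i=1: ✓ (witness j=1)
  i=2: ✗ (none in [2,4])
  i=3: ✗ (none in [3,5])
  i=4: ✗ (none in [4,6])
  i=5: ✗ (none in [5,7])
  i=6: ✗ (none in [6,8])
  i=7: ✗ (none in [7,9])
  i=8: ✗ (none in [8,10])
  i=9: ✗ (none in [9,11])
Positions where it holds: {0, 1} → 2.

2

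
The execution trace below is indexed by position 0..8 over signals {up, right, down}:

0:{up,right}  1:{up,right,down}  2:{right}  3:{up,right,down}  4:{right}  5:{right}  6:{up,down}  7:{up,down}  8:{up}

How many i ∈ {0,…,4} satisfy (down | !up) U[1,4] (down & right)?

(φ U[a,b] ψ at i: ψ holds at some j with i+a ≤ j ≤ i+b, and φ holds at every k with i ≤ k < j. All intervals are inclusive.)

2

Evaluate at each i in [0,4]:
  i=0: ✗ (lhs fails at k=0 before rhs at j=1)
  i=1: ✓ (rhs at j=3; lhs holds on [1,2])
  i=2: ✓ (rhs at j=3; lhs holds on [2,2])
  i=3: ✗ (no rhs in [4,7])
  i=4: ✗ (no rhs in [5,8])
Positions where it holds: {1, 2} → 2.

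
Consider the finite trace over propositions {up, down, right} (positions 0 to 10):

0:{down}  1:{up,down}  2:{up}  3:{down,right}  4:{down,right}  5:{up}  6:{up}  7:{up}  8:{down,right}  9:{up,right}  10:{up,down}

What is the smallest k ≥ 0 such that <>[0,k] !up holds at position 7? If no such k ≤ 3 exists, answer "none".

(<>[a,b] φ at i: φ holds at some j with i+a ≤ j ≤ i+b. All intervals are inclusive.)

Scan j = 7,8,… for !up:
  j=7: fails
  j=8: holds
First hit at j=8, so smallest k = 8-7 = 1.

1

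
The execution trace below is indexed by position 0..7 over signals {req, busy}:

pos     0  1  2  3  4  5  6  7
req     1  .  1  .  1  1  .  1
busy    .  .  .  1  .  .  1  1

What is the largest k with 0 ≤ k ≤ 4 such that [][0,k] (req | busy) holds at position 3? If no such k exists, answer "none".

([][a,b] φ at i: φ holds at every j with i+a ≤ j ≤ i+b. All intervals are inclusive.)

(req | busy) must hold from j=3 onward; find where it first fails.
  j=3: holds
  j=4: holds
  j=5: holds
  j=6: holds
  j=7: holds
Holds through j=7; largest k = 4.

4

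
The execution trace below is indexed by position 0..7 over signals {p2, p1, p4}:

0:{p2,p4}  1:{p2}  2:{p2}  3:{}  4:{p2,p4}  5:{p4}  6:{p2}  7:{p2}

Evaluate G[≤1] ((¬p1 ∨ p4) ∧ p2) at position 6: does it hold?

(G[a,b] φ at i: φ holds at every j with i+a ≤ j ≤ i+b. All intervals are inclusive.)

Check ((¬p1 ∨ p4) ∧ p2) at every j in [6,7]:
  j=6: true
  j=7: true
All positions satisfy it → formula holds.

Holds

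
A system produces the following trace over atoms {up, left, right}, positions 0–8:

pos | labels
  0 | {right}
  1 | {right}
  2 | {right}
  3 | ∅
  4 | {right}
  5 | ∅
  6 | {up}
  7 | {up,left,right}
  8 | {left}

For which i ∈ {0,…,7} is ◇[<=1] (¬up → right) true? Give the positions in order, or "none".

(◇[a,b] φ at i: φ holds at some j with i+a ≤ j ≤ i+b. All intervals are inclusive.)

Evaluate at each i in [0,7]:
  i=0: ✓ (witness j=0)
  i=1: ✓ (witness j=1)
  i=2: ✓ (witness j=2)
  i=3: ✓ (witness j=4)
  i=4: ✓ (witness j=4)
  i=5: ✓ (witness j=6)
  i=6: ✓ (witness j=6)
  i=7: ✓ (witness j=7)

0, 1, 2, 3, 4, 5, 6, 7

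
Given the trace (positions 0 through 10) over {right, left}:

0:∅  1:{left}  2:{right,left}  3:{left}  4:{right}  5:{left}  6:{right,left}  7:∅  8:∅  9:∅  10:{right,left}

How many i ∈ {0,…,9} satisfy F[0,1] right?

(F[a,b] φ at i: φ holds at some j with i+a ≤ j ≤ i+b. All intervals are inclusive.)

7

Evaluate at each i in [0,9]:
  i=0: ✗ (none in [0,1])
  i=1: ✓ (witness j=2)
  i=2: ✓ (witness j=2)
  i=3: ✓ (witness j=4)
  i=4: ✓ (witness j=4)
  i=5: ✓ (witness j=6)
  i=6: ✓ (witness j=6)
  i=7: ✗ (none in [7,8])
  i=8: ✗ (none in [8,9])
  i=9: ✓ (witness j=10)
Positions where it holds: {1, 2, 3, 4, 5, 6, 9} → 7.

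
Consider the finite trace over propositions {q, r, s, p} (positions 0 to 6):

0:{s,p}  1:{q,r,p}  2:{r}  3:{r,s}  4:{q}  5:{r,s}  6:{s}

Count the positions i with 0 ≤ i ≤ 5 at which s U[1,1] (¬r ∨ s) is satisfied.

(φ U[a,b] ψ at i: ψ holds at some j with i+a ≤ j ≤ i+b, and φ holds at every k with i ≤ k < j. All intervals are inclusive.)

2

Evaluate at each i in [0,5]:
  i=0: ✗ (no rhs in [1,1])
  i=1: ✗ (no rhs in [2,2])
  i=2: ✗ (lhs fails at k=2 before rhs at j=3)
  i=3: ✓ (rhs at j=4; lhs holds on [3,3])
  i=4: ✗ (lhs fails at k=4 before rhs at j=5)
  i=5: ✓ (rhs at j=6; lhs holds on [5,5])
Positions where it holds: {3, 5} → 2.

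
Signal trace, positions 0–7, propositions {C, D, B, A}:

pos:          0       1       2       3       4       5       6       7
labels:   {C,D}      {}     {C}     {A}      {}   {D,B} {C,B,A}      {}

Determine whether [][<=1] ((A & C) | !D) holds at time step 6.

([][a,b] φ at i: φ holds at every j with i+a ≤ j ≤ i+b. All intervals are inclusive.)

Check ((A & C) | !D) at every j in [6,7]:
  j=6: true
  j=7: true
All positions satisfy it → formula holds.

Yes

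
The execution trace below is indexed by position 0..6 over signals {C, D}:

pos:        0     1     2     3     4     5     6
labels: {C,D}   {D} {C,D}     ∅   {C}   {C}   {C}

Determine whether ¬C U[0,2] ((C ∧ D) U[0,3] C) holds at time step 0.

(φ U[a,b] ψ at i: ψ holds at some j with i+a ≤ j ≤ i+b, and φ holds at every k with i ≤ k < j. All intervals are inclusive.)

Holds

Need some j in [0,2] with ((C ∧ D) U[0,3] C), and ¬C at every k in [0,j-1].
  j=0: ((C ∧ D) U[0,3] C) holds; no prefix to check → satisfied.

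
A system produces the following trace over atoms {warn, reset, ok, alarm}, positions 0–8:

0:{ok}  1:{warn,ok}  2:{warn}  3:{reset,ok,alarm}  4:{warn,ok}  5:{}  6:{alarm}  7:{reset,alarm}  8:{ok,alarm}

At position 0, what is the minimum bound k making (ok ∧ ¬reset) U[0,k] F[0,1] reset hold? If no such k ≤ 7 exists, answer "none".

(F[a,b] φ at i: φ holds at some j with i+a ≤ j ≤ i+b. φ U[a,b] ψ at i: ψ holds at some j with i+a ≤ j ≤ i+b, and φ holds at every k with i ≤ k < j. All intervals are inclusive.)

2

Need earliest j ≥ 0 with F[0,1] reset, and (ok ∧ ¬reset) at every k in [0,j-1].
  j=0: rhs fails.
  j=1: rhs fails.
  j=2: rhs holds; lhs holds on [0,1]. k = 2.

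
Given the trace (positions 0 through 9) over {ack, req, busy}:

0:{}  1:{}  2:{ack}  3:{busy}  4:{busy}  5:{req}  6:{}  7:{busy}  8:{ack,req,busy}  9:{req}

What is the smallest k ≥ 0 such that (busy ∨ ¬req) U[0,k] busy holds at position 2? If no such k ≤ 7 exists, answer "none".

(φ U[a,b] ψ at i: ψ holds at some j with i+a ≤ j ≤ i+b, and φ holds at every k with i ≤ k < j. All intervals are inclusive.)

Need earliest j ≥ 2 with busy, and (busy ∨ ¬req) at every k in [2,j-1].
  j=2: rhs fails.
  j=3: rhs holds; lhs holds on [2,2]. k = 1.

1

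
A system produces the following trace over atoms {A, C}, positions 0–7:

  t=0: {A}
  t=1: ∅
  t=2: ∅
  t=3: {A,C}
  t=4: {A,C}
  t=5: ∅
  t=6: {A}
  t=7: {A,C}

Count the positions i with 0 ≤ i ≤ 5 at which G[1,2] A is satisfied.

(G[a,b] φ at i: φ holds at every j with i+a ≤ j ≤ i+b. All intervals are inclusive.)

2

Evaluate at each i in [0,5]:
  i=0: ✗ (fails at j=1)
  i=1: ✗ (fails at j=2)
  i=2: ✓ (all of [3,4])
  i=3: ✗ (fails at j=5)
  i=4: ✗ (fails at j=5)
  i=5: ✓ (all of [6,7])
Positions where it holds: {2, 5} → 2.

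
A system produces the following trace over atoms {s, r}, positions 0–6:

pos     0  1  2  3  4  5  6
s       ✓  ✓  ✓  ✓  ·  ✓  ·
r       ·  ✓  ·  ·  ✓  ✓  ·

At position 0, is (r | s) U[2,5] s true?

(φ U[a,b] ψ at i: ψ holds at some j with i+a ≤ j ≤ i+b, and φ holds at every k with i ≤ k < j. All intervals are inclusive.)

Yes

Need some j in [2,5] with s, and (r | s) at every k in [0,j-1].
  j=2: s holds; (r | s) holds at every k in [0,1] → satisfied.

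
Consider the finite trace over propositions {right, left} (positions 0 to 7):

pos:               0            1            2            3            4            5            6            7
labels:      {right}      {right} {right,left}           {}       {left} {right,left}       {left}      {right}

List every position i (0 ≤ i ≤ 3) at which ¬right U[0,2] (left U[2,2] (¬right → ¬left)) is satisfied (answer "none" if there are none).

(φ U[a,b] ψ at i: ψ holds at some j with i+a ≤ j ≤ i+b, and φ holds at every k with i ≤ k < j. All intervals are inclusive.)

Evaluate at each i in [0,3]:
  i=0: ✗ (no rhs in [0,2])
  i=1: ✗ (no rhs in [1,3])
  i=2: ✗ (no rhs in [2,4])
  i=3: ✓ (rhs at j=5; lhs holds on [3,4])

3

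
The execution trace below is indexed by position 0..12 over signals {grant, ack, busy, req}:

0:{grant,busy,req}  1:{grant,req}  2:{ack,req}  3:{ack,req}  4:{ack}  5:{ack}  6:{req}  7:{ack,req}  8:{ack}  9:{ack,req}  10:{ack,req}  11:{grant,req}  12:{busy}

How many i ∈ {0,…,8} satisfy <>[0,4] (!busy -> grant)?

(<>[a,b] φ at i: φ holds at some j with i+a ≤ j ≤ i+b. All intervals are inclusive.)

4

Evaluate at each i in [0,8]:
  i=0: ✓ (witness j=0)
  i=1: ✓ (witness j=1)
  i=2: ✗ (none in [2,6])
  i=3: ✗ (none in [3,7])
  i=4: ✗ (none in [4,8])
  i=5: ✗ (none in [5,9])
  i=6: ✗ (none in [6,10])
  i=7: ✓ (witness j=11)
  i=8: ✓ (witness j=11)
Positions where it holds: {0, 1, 7, 8} → 4.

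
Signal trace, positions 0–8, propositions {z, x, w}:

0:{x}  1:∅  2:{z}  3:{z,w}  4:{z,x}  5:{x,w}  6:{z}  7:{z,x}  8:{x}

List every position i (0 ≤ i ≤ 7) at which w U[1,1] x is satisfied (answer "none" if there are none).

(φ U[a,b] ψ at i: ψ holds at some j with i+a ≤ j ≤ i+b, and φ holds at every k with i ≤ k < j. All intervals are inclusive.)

Evaluate at each i in [0,7]:
  i=0: ✗ (no rhs in [1,1])
  i=1: ✗ (no rhs in [2,2])
  i=2: ✗ (no rhs in [3,3])
  i=3: ✓ (rhs at j=4; lhs holds on [3,3])
  i=4: ✗ (lhs fails at k=4 before rhs at j=5)
  i=5: ✗ (no rhs in [6,6])
  i=6: ✗ (lhs fails at k=6 before rhs at j=7)
  i=7: ✗ (lhs fails at k=7 before rhs at j=8)

3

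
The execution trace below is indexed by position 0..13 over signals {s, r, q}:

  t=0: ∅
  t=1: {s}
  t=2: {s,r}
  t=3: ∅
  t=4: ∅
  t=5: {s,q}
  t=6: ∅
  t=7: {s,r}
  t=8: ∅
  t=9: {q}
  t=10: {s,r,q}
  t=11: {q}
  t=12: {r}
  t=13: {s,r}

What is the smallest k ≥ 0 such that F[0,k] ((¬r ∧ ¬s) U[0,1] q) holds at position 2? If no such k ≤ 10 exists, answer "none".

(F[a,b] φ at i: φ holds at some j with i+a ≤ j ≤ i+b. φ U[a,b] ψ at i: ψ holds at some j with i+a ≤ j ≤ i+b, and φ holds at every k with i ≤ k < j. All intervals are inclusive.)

2

Scan j = 2,3,… for ((¬r ∧ ¬s) U[0,1] q):
  j=2: fails
  j=3: fails
  j=4: holds
First hit at j=4, so smallest k = 4-2 = 2.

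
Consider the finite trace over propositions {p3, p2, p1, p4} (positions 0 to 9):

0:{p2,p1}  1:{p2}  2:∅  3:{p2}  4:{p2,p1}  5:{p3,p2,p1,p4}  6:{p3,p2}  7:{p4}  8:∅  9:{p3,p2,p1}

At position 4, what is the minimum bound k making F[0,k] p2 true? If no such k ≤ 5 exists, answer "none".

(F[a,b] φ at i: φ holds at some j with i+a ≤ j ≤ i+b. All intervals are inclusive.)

0

Scan j = 4,5,… for p2:
  j=4: holds
First hit at j=4, so smallest k = 4-4 = 0.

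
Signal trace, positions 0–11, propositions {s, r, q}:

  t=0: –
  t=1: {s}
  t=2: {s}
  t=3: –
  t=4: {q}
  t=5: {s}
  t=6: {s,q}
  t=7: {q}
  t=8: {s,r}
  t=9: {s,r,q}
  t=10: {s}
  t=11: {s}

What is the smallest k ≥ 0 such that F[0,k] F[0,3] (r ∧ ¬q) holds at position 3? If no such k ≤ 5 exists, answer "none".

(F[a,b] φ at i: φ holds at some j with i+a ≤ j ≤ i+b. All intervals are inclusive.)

2

Scan j = 3,4,… for F[0,3] (r ∧ ¬q):
  j=3: fails
  j=4: fails
  j=5: holds
First hit at j=5, so smallest k = 5-3 = 2.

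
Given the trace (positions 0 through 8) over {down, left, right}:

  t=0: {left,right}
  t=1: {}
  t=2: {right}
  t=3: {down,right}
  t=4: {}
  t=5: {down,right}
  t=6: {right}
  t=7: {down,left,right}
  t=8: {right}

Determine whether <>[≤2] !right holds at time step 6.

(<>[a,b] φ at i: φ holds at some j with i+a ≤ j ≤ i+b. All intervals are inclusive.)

Check !right at each j in [6,8]:
  j=6: false
  j=7: false
  j=8: false
No position in the window satisfies it → formula fails.

No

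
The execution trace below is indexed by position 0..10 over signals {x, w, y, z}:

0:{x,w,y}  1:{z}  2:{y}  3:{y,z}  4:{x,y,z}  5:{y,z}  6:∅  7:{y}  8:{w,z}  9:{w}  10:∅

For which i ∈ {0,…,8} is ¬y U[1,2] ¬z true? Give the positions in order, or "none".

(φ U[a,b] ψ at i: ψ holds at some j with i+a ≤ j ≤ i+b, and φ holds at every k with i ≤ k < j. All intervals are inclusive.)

Evaluate at each i in [0,8]:
  i=0: ✗ (lhs fails at k=0 before rhs at j=2)
  i=1: ✓ (rhs at j=2; lhs holds on [1,1])
  i=2: ✗ (no rhs in [3,4])
  i=3: ✗ (no rhs in [4,5])
  i=4: ✗ (lhs fails at k=4 before rhs at j=6)
  i=5: ✗ (lhs fails at k=5 before rhs at j=6)
  i=6: ✓ (rhs at j=7; lhs holds on [6,6])
  i=7: ✗ (lhs fails at k=7 before rhs at j=9)
  i=8: ✓ (rhs at j=9; lhs holds on [8,8])

1, 6, 8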